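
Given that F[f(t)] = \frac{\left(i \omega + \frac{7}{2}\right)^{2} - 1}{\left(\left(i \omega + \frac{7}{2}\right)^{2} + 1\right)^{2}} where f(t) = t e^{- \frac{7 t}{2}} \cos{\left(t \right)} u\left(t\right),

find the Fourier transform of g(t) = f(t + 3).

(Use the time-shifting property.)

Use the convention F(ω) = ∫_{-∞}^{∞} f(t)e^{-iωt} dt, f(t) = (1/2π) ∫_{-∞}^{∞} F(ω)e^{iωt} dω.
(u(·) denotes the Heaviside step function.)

F[g](ω) = \frac{4 \left(\left(2 i \omega + 7\right)^{2} - 4\right) e^{3 i \omega}}{\left(\left(2 i \omega + 7\right)^{2} + 4\right)^{2}}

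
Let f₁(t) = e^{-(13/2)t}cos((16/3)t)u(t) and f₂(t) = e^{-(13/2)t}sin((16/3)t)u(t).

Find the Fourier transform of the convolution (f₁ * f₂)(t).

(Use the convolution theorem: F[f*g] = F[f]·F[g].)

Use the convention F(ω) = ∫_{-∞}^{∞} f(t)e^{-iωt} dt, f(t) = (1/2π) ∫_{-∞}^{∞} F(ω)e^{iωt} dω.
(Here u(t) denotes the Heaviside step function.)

F[f₁*f₂](ω) = \frac{3456 \left(2 i \omega + 13\right)}{\left(9 \left(2 i \omega + 13\right)^{2} + 1024\right)^{2}}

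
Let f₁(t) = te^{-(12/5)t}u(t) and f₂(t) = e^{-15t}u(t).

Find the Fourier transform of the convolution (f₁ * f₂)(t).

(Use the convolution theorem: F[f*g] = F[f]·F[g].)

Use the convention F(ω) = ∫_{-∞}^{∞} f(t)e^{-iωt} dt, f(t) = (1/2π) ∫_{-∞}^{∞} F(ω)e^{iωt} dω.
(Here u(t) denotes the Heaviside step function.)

F[f₁*f₂](ω) = \frac{25}{\left(i \omega + 15\right) \left(5 i \omega + 12\right)^{2}}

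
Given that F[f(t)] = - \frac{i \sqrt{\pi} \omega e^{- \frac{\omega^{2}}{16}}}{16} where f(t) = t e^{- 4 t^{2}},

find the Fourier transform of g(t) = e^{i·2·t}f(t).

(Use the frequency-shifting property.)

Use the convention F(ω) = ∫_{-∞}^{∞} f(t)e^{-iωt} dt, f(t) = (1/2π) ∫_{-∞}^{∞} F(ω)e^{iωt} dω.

F[g](ω) = \frac{i \sqrt{\pi} \left(2 - \omega\right) e^{- \frac{\left(\omega - 2\right)^{2}}{16}}}{16}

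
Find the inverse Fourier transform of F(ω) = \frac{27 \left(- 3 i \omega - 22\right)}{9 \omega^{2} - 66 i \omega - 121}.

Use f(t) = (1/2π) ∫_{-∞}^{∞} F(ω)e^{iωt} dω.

f(t) = 9 \left(\frac{11 t}{3} + 1\right) e^{- \frac{11 t}{3}} u\left(t\right)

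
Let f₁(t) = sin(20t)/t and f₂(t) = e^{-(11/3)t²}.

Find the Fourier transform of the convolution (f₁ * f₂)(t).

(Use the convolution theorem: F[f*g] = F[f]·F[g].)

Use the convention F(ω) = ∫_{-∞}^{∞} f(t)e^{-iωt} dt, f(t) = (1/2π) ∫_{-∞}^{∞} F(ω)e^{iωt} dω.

F[f₁*f₂](ω) = \begin{cases} \frac{\sqrt{33} \pi^{\frac{3}{2}} e^{- \frac{3 \omega^{2}}{44}}}{11} & \text{for}\: \omega > -20 \wedge \omega < 20 \\0 & \text{otherwise} \end{cases}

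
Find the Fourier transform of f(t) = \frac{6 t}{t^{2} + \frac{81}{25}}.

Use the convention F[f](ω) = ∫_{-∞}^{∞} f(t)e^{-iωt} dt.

F(ω) = - 6 i \pi e^{- \frac{9 \left|{\omega}\right|}{5}} \operatorname{sign}{\left(\omega \right)}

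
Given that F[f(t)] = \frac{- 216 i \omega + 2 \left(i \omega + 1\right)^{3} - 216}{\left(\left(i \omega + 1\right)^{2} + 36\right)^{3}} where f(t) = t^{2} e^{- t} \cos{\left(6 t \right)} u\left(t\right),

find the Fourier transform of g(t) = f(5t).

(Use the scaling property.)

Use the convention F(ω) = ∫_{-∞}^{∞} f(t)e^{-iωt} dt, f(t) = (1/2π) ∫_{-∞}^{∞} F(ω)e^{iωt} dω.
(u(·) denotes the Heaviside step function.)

F[g](ω) = \frac{50 \left(- 2700 i \omega + \left(i \omega + 5\right)^{3} - 13500\right)}{\left(\left(i \omega + 5\right)^{2} + 900\right)^{3}}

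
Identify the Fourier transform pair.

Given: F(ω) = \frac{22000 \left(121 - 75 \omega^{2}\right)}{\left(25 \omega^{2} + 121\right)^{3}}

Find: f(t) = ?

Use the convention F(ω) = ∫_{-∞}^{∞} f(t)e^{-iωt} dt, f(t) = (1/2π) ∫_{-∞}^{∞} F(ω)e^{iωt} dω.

f(t) = 4 t^{2} e^{- \frac{11 \left|{t}\right|}{5}}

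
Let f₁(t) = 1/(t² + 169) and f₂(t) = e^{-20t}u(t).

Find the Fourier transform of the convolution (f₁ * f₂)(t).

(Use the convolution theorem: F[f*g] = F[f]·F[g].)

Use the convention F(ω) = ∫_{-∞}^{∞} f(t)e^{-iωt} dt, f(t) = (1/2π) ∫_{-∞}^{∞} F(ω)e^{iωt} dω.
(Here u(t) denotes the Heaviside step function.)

F[f₁*f₂](ω) = \frac{\pi e^{- 13 \left|{\omega}\right|}}{13 \left(i \omega + 20\right)}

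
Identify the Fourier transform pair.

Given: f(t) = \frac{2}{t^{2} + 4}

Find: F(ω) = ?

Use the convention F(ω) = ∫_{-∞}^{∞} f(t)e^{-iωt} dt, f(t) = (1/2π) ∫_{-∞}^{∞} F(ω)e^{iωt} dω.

F(ω) = \pi e^{- 2 \left|{\omega}\right|}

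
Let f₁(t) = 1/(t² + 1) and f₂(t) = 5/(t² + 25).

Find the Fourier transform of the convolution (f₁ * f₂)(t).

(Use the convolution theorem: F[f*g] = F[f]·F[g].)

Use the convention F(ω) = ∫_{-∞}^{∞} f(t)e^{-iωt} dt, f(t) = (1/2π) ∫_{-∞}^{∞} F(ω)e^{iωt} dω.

F[f₁*f₂](ω) = \pi^{2} e^{- 6 \left|{\omega}\right|}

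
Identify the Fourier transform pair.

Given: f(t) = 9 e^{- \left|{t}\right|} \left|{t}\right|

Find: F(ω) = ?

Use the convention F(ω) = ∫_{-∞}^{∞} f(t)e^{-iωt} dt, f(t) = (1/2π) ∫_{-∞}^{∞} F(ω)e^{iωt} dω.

F(ω) = \frac{18 \left(1 - \omega^{2}\right)}{\left(\omega^{2} + 1\right)^{2}}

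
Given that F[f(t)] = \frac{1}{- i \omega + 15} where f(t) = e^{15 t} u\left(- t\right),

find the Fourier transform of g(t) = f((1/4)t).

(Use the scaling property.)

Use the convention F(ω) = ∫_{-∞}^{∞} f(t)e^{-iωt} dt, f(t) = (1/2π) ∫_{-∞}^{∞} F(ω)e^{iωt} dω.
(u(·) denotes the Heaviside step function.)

F[g](ω) = - \frac{4}{4 i \omega - 15}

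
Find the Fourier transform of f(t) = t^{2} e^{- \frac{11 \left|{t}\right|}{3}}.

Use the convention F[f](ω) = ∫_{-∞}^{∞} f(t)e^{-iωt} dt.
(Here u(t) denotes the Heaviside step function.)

F(ω) = \frac{1188 \left(121 - 27 \omega^{2}\right)}{\left(9 \omega^{2} + 121\right)^{3}}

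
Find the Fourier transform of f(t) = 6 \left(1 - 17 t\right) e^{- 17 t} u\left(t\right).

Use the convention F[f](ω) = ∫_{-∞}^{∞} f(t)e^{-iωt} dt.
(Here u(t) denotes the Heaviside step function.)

F(ω) = \frac{6 i \omega}{- \omega^{2} + 34 i \omega + 289}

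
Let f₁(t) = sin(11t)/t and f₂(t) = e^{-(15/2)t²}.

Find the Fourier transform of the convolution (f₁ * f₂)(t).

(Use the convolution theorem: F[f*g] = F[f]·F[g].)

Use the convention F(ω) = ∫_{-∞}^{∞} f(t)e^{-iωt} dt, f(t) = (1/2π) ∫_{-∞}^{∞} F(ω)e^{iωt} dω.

F[f₁*f₂](ω) = \begin{cases} \frac{\sqrt{30} \pi^{\frac{3}{2}} e^{- \frac{\omega^{2}}{30}}}{15} & \text{for}\: \omega > -11 \wedge \omega < 11 \\0 & \text{otherwise} \end{cases}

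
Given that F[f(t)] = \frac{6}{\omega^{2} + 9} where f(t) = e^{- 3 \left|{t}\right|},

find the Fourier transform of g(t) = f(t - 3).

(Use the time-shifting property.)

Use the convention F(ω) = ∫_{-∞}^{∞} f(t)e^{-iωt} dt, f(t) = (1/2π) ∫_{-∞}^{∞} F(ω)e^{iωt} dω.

F[g](ω) = \frac{6 e^{- 3 i \omega}}{\omega^{2} + 9}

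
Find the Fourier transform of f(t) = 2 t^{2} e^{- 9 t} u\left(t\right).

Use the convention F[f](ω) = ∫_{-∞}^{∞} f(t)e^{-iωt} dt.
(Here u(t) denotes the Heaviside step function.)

F(ω) = \frac{4}{\left(i \omega + 9\right)^{3}}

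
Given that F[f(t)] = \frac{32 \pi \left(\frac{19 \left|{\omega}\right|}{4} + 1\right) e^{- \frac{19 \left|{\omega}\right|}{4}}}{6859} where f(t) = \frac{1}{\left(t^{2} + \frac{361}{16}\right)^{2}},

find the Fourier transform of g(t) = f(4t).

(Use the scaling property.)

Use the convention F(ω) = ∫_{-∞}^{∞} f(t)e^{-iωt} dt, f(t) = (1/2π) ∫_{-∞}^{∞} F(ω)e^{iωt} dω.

F[g](ω) = \frac{\pi \left(19 \left|{\omega}\right| + 16\right) e^{- \frac{19 \left|{\omega}\right|}{16}}}{13718}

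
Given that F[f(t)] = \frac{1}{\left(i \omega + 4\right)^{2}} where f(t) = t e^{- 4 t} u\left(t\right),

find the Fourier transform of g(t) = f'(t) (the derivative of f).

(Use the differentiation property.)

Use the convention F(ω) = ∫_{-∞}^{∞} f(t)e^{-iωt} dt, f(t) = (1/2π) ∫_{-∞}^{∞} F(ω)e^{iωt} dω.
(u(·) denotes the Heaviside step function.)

F[g](ω) = \frac{i \omega}{\left(i \omega + 4\right)^{2}}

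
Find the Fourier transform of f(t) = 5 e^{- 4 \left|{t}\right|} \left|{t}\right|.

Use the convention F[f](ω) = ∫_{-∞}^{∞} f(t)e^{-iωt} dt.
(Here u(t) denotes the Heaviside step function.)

F(ω) = \frac{10 \left(16 - \omega^{2}\right)}{\left(\omega^{2} + 16\right)^{2}}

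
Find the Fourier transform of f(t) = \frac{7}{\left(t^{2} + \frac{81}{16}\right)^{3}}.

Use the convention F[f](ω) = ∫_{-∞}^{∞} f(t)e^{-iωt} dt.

F(ω) = \frac{56 \pi \left(27 \omega^{2} + 36 \left|{\omega}\right| + 16\right) e^{- \frac{9 \left|{\omega}\right|}{4}}}{19683}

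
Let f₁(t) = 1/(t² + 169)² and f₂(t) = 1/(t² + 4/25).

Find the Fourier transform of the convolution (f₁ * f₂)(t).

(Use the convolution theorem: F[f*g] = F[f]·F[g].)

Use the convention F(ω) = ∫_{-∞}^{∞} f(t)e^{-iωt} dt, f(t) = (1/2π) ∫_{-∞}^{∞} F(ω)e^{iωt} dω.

F[f₁*f₂](ω) = \frac{5 \pi^{2} \left(13 \left|{\omega}\right| + 1\right) e^{- \frac{67 \left|{\omega}\right|}{5}}}{8788}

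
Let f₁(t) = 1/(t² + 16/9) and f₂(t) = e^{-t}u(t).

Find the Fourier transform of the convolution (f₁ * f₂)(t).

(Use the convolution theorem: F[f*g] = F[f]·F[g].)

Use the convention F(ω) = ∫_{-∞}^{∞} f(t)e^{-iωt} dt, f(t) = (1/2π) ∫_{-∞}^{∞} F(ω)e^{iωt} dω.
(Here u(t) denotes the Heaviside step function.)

F[f₁*f₂](ω) = \frac{3 \pi e^{- \frac{4 \left|{\omega}\right|}{3}}}{4 \left(i \omega + 1\right)}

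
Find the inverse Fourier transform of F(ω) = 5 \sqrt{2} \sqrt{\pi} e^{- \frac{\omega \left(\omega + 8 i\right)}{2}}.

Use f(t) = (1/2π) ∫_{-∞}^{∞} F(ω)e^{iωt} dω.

f(t) = 5 e^{- \frac{\left(t - 4\right)^{2}}{2}}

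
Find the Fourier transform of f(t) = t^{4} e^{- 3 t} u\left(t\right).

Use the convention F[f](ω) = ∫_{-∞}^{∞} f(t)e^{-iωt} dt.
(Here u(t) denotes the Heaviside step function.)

F(ω) = \frac{24}{\left(i \omega + 3\right)^{5}}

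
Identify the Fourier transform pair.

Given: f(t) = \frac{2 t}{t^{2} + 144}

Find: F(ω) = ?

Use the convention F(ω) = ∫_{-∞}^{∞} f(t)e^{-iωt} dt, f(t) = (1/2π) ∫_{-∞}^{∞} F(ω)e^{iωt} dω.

F(ω) = - 2 i \pi e^{- 12 \left|{\omega}\right|} \operatorname{sign}{\left(\omega \right)}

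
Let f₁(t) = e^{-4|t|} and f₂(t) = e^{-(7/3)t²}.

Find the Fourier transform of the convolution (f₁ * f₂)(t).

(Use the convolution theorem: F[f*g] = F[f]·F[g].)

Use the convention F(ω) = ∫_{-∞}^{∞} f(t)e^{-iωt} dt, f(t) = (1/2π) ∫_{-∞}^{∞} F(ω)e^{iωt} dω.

F[f₁*f₂](ω) = \frac{8 \sqrt{21} \sqrt{\pi} e^{- \frac{3 \omega^{2}}{28}}}{7 \left(\omega^{2} + 16\right)}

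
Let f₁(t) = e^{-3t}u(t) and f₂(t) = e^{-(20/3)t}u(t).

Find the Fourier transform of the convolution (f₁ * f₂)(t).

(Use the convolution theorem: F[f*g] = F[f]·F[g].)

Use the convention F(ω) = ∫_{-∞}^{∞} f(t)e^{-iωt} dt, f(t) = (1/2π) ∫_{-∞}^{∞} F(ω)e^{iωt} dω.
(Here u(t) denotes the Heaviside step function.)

F[f₁*f₂](ω) = \frac{3}{\left(i \omega + 3\right) \left(3 i \omega + 20\right)}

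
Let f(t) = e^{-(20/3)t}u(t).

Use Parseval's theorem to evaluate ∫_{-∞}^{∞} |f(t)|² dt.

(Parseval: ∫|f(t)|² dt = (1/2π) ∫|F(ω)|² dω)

∫|f(t)|² dt = \frac{3}{40}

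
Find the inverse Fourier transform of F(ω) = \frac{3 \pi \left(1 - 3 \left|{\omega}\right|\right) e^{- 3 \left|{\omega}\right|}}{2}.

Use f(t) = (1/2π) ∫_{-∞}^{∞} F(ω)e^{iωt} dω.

f(t) = \frac{9 t^{2}}{\left(t^{2} + 9\right)^{2}}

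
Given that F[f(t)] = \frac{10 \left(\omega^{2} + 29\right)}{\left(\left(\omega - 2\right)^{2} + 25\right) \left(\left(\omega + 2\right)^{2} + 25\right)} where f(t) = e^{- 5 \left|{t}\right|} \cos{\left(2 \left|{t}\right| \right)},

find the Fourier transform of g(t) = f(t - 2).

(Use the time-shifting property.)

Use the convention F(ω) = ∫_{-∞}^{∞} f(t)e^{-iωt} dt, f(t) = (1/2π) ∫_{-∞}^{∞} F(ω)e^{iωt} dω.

F[g](ω) = \frac{10 \left(\omega^{2} + 29\right) e^{- 2 i \omega}}{\omega^{4} + 42 \omega^{2} + 841}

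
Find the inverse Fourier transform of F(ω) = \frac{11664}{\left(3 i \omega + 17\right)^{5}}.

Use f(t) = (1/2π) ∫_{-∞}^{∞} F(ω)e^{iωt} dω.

f(t) = 2 t^{4} e^{- \frac{17 t}{3}} u\left(t\right)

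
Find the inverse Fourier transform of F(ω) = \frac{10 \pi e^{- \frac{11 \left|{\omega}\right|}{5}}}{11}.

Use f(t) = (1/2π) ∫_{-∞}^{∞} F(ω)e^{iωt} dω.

f(t) = \frac{2}{t^{2} + \frac{121}{25}}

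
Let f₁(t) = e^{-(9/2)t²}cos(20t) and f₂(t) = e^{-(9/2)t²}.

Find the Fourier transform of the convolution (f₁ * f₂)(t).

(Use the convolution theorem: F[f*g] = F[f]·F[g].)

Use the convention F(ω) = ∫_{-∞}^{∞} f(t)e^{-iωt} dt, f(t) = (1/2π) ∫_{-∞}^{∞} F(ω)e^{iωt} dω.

F[f₁*f₂](ω) = \frac{\pi \left(e^{\frac{40 \omega}{9}} + 1\right) e^{- \frac{\omega^{2}}{9} - \frac{20 \omega}{9} - \frac{200}{9}}}{9}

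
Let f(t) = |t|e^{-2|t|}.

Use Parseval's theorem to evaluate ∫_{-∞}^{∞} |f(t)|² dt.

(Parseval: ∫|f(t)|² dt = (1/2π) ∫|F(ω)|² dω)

∫|f(t)|² dt = \frac{1}{16}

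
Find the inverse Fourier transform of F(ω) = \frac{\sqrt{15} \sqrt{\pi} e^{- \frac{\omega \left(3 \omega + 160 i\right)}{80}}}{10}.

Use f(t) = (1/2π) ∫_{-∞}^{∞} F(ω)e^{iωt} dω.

f(t) = e^{- \frac{20 \left(t - 2\right)^{2}}{3}}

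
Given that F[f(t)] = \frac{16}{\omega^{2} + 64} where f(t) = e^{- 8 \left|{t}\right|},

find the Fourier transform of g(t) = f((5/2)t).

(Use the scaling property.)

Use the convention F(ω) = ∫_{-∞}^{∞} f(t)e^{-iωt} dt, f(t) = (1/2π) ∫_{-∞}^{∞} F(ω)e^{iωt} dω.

F[g](ω) = \frac{40}{\omega^{2} + 400}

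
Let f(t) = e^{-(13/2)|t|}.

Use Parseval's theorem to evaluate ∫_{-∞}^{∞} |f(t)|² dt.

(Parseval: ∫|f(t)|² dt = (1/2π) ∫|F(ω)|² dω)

∫|f(t)|² dt = \frac{2}{13}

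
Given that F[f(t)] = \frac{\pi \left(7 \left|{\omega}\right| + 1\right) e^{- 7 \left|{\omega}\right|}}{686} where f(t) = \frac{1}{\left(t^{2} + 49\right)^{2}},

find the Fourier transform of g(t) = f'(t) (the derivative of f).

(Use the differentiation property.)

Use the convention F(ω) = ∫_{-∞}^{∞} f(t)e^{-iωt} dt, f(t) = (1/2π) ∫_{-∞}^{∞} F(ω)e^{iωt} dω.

F[g](ω) = \frac{i \pi \omega \left(7 \left|{\omega}\right| + 1\right) e^{- 7 \left|{\omega}\right|}}{686}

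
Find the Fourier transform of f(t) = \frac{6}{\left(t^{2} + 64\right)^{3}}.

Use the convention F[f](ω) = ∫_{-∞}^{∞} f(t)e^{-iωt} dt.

F(ω) = \frac{3 \pi \left(64 \omega^{2} + 24 \left|{\omega}\right| + 3\right) e^{- 8 \left|{\omega}\right|}}{131072}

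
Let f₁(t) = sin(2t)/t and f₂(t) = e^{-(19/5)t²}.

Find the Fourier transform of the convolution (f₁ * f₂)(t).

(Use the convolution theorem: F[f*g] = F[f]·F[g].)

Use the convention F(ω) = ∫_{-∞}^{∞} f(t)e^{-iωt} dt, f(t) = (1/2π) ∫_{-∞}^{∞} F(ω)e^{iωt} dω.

F[f₁*f₂](ω) = \begin{cases} \frac{\sqrt{95} \pi^{\frac{3}{2}} e^{- \frac{5 \omega^{2}}{76}}}{19} & \text{for}\: \omega > -2 \wedge \omega < 2 \\0 & \text{otherwise} \end{cases}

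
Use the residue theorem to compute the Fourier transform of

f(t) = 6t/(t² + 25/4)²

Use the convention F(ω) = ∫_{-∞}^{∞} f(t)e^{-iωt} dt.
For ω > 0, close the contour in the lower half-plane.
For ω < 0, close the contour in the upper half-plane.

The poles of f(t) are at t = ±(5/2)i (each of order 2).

Let g(z) = f(z)e^{-iωz}; for large |z| the factor e^{-iωz} decays in the lower half-plane when ω > 0 and in the upper half-plane when ω < 0.

Case ω > 0 (lower half-plane, clockwise contour ⇒ F(ω) = -2πi·ΣRes):
  Res_{z = - \frac{5 i}{2}} g(z) = \frac{3 \omega e^{- \frac{5 \omega}{2}}}{5} (pole of order 2)
  F(ω) = -2πi·ΣRes = - \frac{6 i \pi \omega e^{- \frac{5 \omega}{2}}}{5}

Case ω < 0 (upper half-plane, counterclockwise contour ⇒ F(ω) = +2πi·ΣRes):
  Res_{z = \frac{5 i}{2}} g(z) = - \frac{3 \omega e^{\frac{5 \omega}{2}}}{5} (pole of order 2)
  F(ω) = 2πi·ΣRes = - \frac{6 i \pi \omega e^{\frac{5 \omega}{2}}}{5}

Both cases combine into a single formula in |ω|:

F(ω) = - \frac{6 i \pi \omega e^{- \frac{5 \left|{\omega}\right|}{2}}}{5}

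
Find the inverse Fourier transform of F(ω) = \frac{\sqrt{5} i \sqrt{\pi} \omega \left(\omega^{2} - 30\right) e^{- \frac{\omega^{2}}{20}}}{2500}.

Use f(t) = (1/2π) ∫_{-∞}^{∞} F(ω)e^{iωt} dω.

f(t) = 2 t^{3} e^{- 5 t^{2}}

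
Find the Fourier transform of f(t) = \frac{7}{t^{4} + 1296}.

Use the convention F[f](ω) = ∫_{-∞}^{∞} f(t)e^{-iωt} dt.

F(ω) = \frac{7 \pi e^{- 3 \sqrt{2} \left|{\omega}\right|} \sin{\left(3 \sqrt{2} \left|{\omega}\right| + \frac{\pi}{4} \right)}}{216}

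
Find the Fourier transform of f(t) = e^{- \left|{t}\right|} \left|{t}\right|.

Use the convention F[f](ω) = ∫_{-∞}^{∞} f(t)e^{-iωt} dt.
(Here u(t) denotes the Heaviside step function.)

F(ω) = \frac{2 \left(1 - \omega^{2}\right)}{\left(\omega^{2} + 1\right)^{2}}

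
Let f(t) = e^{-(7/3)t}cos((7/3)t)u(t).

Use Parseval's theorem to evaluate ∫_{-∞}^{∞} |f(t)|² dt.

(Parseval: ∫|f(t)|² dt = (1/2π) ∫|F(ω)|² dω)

∫|f(t)|² dt = \frac{9}{56}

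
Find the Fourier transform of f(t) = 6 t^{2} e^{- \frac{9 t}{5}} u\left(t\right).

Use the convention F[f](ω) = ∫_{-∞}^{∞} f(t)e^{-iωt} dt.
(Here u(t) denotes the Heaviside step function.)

F(ω) = \frac{1500}{\left(5 i \omega + 9\right)^{3}}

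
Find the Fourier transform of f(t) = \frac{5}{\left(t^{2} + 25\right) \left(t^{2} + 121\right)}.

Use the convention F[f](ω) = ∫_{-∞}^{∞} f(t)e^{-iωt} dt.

F(ω) = \frac{\pi \left(11 e^{6 \left|{\omega}\right|} - 5\right) e^{- 11 \left|{\omega}\right|}}{1056}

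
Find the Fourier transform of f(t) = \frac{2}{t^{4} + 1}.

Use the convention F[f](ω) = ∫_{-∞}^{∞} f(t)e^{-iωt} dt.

F(ω) = 2 \pi e^{- \frac{\sqrt{2} \left|{\omega}\right|}{2}} \sin{\left(\frac{\sqrt{2} \left|{\omega}\right|}{2} + \frac{\pi}{4} \right)}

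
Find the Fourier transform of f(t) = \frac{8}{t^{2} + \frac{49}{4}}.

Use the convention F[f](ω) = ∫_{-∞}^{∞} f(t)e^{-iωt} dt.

F(ω) = \frac{16 \pi e^{- \frac{7 \left|{\omega}\right|}{2}}}{7}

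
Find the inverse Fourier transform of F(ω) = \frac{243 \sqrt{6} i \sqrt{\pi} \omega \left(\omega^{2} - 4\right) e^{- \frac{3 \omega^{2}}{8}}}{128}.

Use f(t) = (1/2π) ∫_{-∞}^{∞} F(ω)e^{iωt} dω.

f(t) = 9 t^{3} e^{- \frac{2 t^{2}}{3}}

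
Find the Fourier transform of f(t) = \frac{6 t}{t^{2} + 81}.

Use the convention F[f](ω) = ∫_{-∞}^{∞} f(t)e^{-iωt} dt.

F(ω) = - 6 i \pi e^{- 9 \left|{\omega}\right|} \operatorname{sign}{\left(\omega \right)}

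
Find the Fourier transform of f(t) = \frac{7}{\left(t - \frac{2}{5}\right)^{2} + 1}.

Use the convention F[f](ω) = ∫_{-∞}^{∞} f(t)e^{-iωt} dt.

F(ω) = 7 \pi e^{- \frac{2 i \omega}{5} - \left|{\omega}\right|}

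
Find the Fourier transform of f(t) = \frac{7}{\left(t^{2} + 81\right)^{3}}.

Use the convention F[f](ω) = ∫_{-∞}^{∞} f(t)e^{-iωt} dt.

F(ω) = \frac{7 \pi \left(27 \omega^{2} + 9 \left|{\omega}\right| + 1\right) e^{- 9 \left|{\omega}\right|}}{157464}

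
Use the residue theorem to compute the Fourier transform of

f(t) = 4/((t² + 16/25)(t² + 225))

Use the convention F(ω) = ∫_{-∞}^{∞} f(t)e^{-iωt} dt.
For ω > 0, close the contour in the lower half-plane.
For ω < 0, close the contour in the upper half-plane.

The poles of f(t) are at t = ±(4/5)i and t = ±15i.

Let g(z) = f(z)e^{-iωz}; for large |z| the factor e^{-iωz} decays in the lower half-plane when ω > 0 and in the upper half-plane when ω < 0.

Case ω > 0 (lower half-plane, clockwise contour ⇒ F(ω) = -2πi·ΣRes):
  Res_{z = - \frac{4 i}{5}} g(z) = \frac{125 i e^{- \frac{4 \omega}{5}}}{11218}
  Res_{z = - 15 i} g(z) = - \frac{10 i e^{- 15 \omega}}{16827}
  F(ω) = -2πi·ΣRes = - \frac{20 \pi e^{- 15 \omega}}{16827} + \frac{125 \pi e^{- \frac{4 \omega}{5}}}{5609}

Case ω < 0 (upper half-plane, counterclockwise contour ⇒ F(ω) = +2πi·ΣRes):
  Res_{z = \frac{4 i}{5}} g(z) = - \frac{125 i e^{\frac{4 \omega}{5}}}{11218}
  Res_{z = 15 i} g(z) = \frac{10 i e^{15 \omega}}{16827}
  F(ω) = 2πi·ΣRes = \frac{5 \pi \left(75 e^{\frac{4 \omega}{5}} - 4 e^{15 \omega}\right)}{16827}

Both cases combine into a single formula in |ω|:

F(ω) = - \frac{20 \pi e^{- 15 \left|{\omega}\right|}}{16827} + \frac{125 \pi e^{- \frac{4 \left|{\omega}\right|}{5}}}{5609}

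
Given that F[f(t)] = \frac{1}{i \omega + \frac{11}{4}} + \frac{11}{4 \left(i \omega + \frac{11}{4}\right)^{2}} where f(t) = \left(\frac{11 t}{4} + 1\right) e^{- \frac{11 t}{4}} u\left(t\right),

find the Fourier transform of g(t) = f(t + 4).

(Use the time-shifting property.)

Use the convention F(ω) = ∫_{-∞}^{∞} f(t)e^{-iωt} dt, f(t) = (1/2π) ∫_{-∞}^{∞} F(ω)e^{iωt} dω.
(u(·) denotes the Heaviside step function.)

F[g](ω) = \frac{\left(- 16 i \omega - 88\right) e^{4 i \omega}}{16 \omega^{2} - 88 i \omega - 121}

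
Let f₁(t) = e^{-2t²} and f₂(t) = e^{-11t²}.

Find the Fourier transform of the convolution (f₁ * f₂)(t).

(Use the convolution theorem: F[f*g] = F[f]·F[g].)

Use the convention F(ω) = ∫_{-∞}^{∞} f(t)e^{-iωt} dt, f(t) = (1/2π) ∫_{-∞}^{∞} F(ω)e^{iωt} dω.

F[f₁*f₂](ω) = \frac{\sqrt{22} \pi e^{- \frac{13 \omega^{2}}{88}}}{22}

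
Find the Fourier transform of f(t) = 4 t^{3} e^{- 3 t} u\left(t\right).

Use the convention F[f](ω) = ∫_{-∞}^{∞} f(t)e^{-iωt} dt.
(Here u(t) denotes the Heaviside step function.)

F(ω) = \frac{24}{\left(i \omega + 3\right)^{4}}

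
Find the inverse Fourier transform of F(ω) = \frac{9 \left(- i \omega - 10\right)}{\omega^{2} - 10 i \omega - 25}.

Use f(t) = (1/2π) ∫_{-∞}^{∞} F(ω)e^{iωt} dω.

f(t) = 9 \left(5 t + 1\right) e^{- 5 t} u\left(t\right)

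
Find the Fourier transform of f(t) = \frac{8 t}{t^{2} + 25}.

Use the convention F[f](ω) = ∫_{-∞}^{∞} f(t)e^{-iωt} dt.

F(ω) = - 8 i \pi e^{- 5 \left|{\omega}\right|} \operatorname{sign}{\left(\omega \right)}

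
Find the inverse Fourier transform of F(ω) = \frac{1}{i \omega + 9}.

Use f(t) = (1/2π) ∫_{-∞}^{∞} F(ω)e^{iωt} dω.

f(t) = e^{- 9 t} u\left(t\right)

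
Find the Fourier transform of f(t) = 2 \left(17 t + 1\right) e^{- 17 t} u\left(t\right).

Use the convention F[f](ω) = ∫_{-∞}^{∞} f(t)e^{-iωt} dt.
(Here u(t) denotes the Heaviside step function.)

F(ω) = \frac{2 \left(- i \omega - 34\right)}{\omega^{2} - 34 i \omega - 289}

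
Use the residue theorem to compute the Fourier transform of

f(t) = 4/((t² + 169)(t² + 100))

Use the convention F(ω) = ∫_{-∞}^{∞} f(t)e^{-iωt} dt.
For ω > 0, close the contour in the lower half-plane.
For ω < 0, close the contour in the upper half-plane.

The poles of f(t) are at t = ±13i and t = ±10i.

Let g(z) = f(z)e^{-iωz}; for large |z| the factor e^{-iωz} decays in the lower half-plane when ω > 0 and in the upper half-plane when ω < 0.

Case ω > 0 (lower half-plane, clockwise contour ⇒ F(ω) = -2πi·ΣRes):
  Res_{z = - 13 i} g(z) = - \frac{2 i e^{- 13 \omega}}{897}
  Res_{z = - 10 i} g(z) = \frac{i e^{- 10 \omega}}{345}
  F(ω) = -2πi·ΣRes = \frac{2 \pi \left(13 e^{3 \omega} - 10\right) e^{- 13 \omega}}{4485}

Case ω < 0 (upper half-plane, counterclockwise contour ⇒ F(ω) = +2πi·ΣRes):
  Res_{z = 13 i} g(z) = \frac{2 i e^{13 \omega}}{897}
  Res_{z = 10 i} g(z) = - \frac{i e^{10 \omega}}{345}
  F(ω) = 2πi·ΣRes = \frac{2 \pi \left(13 - 10 e^{3 \omega}\right) e^{10 \omega}}{4485}

Both cases combine into a single formula in |ω|:

F(ω) = \frac{2 \pi \left(13 e^{3 \left|{\omega}\right|} - 10\right) e^{- 13 \left|{\omega}\right|}}{4485}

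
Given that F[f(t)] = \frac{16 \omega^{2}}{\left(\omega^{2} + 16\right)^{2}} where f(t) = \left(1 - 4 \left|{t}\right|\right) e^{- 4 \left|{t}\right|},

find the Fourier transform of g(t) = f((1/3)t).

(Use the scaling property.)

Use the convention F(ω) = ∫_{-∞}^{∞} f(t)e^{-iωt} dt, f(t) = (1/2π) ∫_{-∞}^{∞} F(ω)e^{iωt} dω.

F[g](ω) = \frac{432 \omega^{2}}{\left(9 \omega^{2} + 16\right)^{2}}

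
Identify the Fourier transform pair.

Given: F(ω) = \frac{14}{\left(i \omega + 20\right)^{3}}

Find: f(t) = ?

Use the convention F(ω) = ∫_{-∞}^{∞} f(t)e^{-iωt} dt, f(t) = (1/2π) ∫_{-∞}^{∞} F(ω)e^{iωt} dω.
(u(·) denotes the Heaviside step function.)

f(t) = 7 t^{2} e^{- 20 t} u\left(t\right)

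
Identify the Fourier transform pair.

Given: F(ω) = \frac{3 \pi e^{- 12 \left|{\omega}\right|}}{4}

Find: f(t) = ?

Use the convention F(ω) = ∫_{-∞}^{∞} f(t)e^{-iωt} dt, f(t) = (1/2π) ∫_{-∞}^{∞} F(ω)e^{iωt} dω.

f(t) = \frac{9}{t^{2} + 144}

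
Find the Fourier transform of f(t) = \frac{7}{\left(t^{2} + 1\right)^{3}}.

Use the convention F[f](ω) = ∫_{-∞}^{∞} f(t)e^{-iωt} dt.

F(ω) = \frac{7 \pi \left(\omega^{2} + 3 \left|{\omega}\right| + 3\right) e^{- \left|{\omega}\right|}}{8}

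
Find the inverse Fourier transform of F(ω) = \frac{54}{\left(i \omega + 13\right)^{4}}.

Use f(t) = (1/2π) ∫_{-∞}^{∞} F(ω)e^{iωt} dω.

f(t) = 9 t^{3} e^{- 13 t} u\left(t\right)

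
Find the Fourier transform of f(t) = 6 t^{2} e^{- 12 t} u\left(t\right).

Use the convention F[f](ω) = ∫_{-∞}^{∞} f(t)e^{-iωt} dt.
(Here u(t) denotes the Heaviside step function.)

F(ω) = \frac{12}{\left(i \omega + 12\right)^{3}}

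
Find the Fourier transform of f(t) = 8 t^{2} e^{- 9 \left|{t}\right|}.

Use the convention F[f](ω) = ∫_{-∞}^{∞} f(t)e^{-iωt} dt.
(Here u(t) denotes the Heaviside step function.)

F(ω) = \frac{864 \left(27 - \omega^{2}\right)}{\left(\omega^{2} + 81\right)^{3}}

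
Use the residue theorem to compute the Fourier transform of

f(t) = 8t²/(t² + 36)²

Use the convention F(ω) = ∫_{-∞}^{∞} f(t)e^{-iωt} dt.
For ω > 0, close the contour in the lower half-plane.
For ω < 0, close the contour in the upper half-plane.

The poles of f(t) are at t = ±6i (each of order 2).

Let g(z) = f(z)e^{-iωz}; for large |z| the factor e^{-iωz} decays in the lower half-plane when ω > 0 and in the upper half-plane when ω < 0.

Case ω > 0 (lower half-plane, clockwise contour ⇒ F(ω) = -2πi·ΣRes):
  Res_{z = - 6 i} g(z) = \frac{i \left(1 - 6 \omega\right) e^{- 6 \omega}}{3} (pole of order 2)
  F(ω) = -2πi·ΣRes = \frac{2 \pi \left(1 - 6 \omega\right) e^{- 6 \omega}}{3}

Case ω < 0 (upper half-plane, counterclockwise contour ⇒ F(ω) = +2πi·ΣRes):
  Res_{z = 6 i} g(z) = \frac{i \left(- 6 \omega - 1\right) e^{6 \omega}}{3} (pole of order 2)
  F(ω) = 2πi·ΣRes = \frac{2 \pi \left(6 \omega + 1\right) e^{6 \omega}}{3}

Both cases combine into a single formula in |ω|:

F(ω) = \frac{2 \pi \left(1 - 6 \left|{\omega}\right|\right) e^{- 6 \left|{\omega}\right|}}{3}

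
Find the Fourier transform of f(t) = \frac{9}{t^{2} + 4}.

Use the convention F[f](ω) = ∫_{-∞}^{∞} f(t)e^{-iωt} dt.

F(ω) = \frac{9 \pi e^{- 2 \left|{\omega}\right|}}{2}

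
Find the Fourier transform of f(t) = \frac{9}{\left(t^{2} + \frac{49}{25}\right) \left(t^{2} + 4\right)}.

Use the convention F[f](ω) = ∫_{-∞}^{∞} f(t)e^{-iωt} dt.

F(ω) = - \frac{75 \pi e^{- 2 \left|{\omega}\right|}}{34} + \frac{375 \pi e^{- \frac{7 \left|{\omega}\right|}{5}}}{119}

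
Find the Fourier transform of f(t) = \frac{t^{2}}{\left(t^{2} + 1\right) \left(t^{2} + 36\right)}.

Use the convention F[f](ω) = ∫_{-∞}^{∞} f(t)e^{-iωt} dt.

F(ω) = \frac{\pi \left(6 - e^{5 \left|{\omega}\right|}\right) e^{- 6 \left|{\omega}\right|}}{35}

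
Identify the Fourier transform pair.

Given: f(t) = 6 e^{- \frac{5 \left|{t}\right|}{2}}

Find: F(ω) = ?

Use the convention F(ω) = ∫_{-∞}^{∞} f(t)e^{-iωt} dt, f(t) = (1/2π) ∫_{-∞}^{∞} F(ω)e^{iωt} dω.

F(ω) = \frac{120}{4 \omega^{2} + 25}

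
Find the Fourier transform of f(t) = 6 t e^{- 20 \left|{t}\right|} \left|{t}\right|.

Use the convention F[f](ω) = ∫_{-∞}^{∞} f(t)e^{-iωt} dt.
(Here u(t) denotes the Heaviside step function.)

F(ω) = \frac{24 i \omega \left(\omega^{2} - 1200\right)}{\left(\omega^{2} + 400\right)^{3}}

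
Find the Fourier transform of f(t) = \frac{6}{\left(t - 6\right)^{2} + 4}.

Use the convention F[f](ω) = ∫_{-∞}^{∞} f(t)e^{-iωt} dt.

F(ω) = 3 \pi e^{- 6 i \omega - 2 \left|{\omega}\right|}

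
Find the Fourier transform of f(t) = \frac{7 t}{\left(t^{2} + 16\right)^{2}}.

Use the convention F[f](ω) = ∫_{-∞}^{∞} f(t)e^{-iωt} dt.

F(ω) = - \frac{7 i \pi \omega e^{- 4 \left|{\omega}\right|}}{8}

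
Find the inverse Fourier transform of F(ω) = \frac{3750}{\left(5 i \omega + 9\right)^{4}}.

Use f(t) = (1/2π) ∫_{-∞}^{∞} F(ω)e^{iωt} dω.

f(t) = t^{3} e^{- \frac{9 t}{5}} u\left(t\right)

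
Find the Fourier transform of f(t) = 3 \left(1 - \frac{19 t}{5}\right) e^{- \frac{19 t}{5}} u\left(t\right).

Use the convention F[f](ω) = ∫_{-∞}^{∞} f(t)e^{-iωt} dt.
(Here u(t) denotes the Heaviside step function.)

F(ω) = \frac{75 i \omega}{- 25 \omega^{2} + 190 i \omega + 361}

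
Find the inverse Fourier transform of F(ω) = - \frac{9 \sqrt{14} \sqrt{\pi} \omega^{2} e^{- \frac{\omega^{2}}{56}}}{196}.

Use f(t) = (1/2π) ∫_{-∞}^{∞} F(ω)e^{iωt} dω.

f(t) = 9 \left(56 t^{2} - 2\right) e^{- 14 t^{2}}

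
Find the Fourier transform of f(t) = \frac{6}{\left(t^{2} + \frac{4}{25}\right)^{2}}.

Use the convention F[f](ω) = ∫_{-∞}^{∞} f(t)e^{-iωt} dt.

F(ω) = \frac{75 \pi \left(2 \left|{\omega}\right| + 5\right) e^{- \frac{2 \left|{\omega}\right|}{5}}}{8}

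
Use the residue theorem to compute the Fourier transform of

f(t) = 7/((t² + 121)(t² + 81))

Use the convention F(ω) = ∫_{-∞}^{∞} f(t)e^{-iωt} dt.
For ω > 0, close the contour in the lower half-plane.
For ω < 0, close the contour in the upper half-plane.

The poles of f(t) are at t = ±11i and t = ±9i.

Let g(z) = f(z)e^{-iωz}; for large |z| the factor e^{-iωz} decays in the lower half-plane when ω > 0 and in the upper half-plane when ω < 0.

Case ω > 0 (lower half-plane, clockwise contour ⇒ F(ω) = -2πi·ΣRes):
  Res_{z = - 11 i} g(z) = - \frac{7 i e^{- 11 \omega}}{880}
  Res_{z = - 9 i} g(z) = \frac{7 i e^{- 9 \omega}}{720}
  F(ω) = -2πi·ΣRes = \frac{7 \pi \left(11 e^{2 \omega} - 9\right) e^{- 11 \omega}}{3960}

Case ω < 0 (upper half-plane, counterclockwise contour ⇒ F(ω) = +2πi·ΣRes):
  Res_{z = 11 i} g(z) = \frac{7 i e^{11 \omega}}{880}
  Res_{z = 9 i} g(z) = - \frac{7 i e^{9 \omega}}{720}
  F(ω) = 2πi·ΣRes = \frac{7 \pi \left(11 - 9 e^{2 \omega}\right) e^{9 \omega}}{3960}

Both cases combine into a single formula in |ω|:

F(ω) = \frac{7 \pi \left(11 e^{2 \left|{\omega}\right|} - 9\right) e^{- 11 \left|{\omega}\right|}}{3960}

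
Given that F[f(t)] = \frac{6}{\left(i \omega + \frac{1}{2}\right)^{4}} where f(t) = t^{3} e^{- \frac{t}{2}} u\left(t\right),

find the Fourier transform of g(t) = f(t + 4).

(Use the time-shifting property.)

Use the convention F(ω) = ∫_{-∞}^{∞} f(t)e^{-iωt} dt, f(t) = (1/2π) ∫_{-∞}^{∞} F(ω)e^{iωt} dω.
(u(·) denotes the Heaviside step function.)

F[g](ω) = \frac{96 e^{4 i \omega}}{\left(2 i \omega + 1\right)^{4}}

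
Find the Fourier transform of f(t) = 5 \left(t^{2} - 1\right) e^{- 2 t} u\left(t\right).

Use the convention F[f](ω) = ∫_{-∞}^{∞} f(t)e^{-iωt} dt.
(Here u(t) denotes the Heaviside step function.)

F(ω) = \frac{5 \left(2 i \omega - \left(i \omega + 2\right)^{3} + 4\right)}{\left(i \omega + 2\right)^{4}}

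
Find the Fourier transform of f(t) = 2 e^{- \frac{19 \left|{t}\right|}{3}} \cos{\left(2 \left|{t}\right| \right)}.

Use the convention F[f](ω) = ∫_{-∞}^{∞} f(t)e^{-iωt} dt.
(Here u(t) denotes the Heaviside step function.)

F(ω) = \frac{228 \left(9 \omega^{2} + 397\right)}{81 \omega^{4} + 5850 \omega^{2} + 157609}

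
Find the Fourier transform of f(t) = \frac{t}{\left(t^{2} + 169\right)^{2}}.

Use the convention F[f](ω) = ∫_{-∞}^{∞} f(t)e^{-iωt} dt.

F(ω) = - \frac{i \pi \omega e^{- 13 \left|{\omega}\right|}}{26}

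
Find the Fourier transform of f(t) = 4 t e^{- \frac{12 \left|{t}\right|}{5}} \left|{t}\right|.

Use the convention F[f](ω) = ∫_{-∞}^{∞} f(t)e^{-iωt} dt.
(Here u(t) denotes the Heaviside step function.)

F(ω) = \frac{10000 i \omega \left(25 \omega^{2} - 432\right)}{\left(25 \omega^{2} + 144\right)^{3}}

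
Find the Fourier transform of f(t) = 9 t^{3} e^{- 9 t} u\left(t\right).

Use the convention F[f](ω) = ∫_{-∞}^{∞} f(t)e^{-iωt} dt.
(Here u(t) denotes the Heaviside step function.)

F(ω) = \frac{54}{\left(i \omega + 9\right)^{4}}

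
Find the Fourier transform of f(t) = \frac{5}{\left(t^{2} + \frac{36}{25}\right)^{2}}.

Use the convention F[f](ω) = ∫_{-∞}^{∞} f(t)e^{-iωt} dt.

F(ω) = \frac{125 \pi \left(6 \left|{\omega}\right| + 5\right) e^{- \frac{6 \left|{\omega}\right|}{5}}}{432}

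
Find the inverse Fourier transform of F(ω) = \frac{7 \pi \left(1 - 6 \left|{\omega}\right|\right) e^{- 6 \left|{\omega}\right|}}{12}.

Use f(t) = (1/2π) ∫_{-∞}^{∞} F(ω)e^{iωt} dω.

f(t) = \frac{7 t^{2}}{\left(t^{2} + 36\right)^{2}}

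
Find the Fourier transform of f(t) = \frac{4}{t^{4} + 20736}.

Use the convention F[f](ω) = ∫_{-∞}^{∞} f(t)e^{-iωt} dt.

F(ω) = \frac{\pi e^{- 6 \sqrt{2} \left|{\omega}\right|} \sin{\left(6 \sqrt{2} \left|{\omega}\right| + \frac{\pi}{4} \right)}}{432}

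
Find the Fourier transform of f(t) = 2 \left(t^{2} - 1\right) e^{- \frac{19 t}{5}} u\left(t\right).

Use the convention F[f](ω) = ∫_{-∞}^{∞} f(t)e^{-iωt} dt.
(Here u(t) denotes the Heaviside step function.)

F(ω) = \frac{10 \left(250 i \omega - \left(5 i \omega + 19\right)^{3} + 950\right)}{\left(5 i \omega + 19\right)^{4}}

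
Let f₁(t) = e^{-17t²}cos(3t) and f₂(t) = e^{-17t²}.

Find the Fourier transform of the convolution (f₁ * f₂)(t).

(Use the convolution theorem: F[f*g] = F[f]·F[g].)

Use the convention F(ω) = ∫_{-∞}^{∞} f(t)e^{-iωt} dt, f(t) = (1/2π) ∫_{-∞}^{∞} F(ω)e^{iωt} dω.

F[f₁*f₂](ω) = \frac{\pi \left(e^{\frac{3 \omega}{17}} + 1\right) e^{- \frac{\omega^{2}}{34} - \frac{3 \omega}{34} - \frac{9}{68}}}{34}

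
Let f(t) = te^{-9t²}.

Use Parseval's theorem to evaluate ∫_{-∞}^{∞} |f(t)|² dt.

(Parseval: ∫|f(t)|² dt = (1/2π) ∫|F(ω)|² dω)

∫|f(t)|² dt = \frac{\sqrt{2} \sqrt{\pi}}{216}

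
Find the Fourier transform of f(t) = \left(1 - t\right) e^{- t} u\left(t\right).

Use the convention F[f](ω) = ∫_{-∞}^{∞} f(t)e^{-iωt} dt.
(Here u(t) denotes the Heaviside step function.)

F(ω) = \frac{i \omega}{- \omega^{2} + 2 i \omega + 1}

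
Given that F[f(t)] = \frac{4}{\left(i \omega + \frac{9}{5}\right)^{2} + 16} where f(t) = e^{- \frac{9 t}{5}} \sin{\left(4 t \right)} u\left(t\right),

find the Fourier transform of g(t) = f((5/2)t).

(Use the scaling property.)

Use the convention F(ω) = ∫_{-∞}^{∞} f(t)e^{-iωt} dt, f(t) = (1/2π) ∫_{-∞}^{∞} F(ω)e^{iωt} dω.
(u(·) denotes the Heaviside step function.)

F[g](ω) = \frac{40}{\left(2 i \omega + 9\right)^{2} + 400}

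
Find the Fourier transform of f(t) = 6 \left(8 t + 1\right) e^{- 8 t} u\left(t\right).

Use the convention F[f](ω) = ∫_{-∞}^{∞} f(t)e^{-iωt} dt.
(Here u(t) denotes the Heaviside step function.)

F(ω) = \frac{6 \left(- i \omega - 16\right)}{\omega^{2} - 16 i \omega - 64}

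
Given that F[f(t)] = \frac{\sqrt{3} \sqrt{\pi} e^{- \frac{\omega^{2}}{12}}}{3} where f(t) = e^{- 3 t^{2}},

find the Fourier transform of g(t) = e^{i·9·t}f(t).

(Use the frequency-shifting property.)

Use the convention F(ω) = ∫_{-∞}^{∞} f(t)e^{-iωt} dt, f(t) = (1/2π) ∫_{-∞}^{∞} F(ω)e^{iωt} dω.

F[g](ω) = \frac{\sqrt{3} \sqrt{\pi} e^{- \frac{\left(\omega - 9\right)^{2}}{12}}}{3}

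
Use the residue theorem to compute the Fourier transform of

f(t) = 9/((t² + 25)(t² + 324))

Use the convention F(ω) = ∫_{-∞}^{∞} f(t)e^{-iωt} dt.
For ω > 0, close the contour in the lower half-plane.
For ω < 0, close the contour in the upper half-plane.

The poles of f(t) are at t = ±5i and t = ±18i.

Let g(z) = f(z)e^{-iωz}; for large |z| the factor e^{-iωz} decays in the lower half-plane when ω > 0 and in the upper half-plane when ω < 0.

Case ω > 0 (lower half-plane, clockwise contour ⇒ F(ω) = -2πi·ΣRes):
  Res_{z = - 5 i} g(z) = \frac{9 i e^{- 5 \omega}}{2990}
  Res_{z = - 18 i} g(z) = - \frac{i e^{- 18 \omega}}{1196}
  F(ω) = -2πi·ΣRes = \frac{\pi \left(18 e^{13 \omega} - 5\right) e^{- 18 \omega}}{2990}

Case ω < 0 (upper half-plane, counterclockwise contour ⇒ F(ω) = +2πi·ΣRes):
  Res_{z = 5 i} g(z) = - \frac{9 i e^{5 \omega}}{2990}
  Res_{z = 18 i} g(z) = \frac{i e^{18 \omega}}{1196}
  F(ω) = 2πi·ΣRes = \frac{\pi \left(18 - 5 e^{13 \omega}\right) e^{5 \omega}}{2990}

Both cases combine into a single formula in |ω|:

F(ω) = \frac{\pi \left(18 e^{13 \left|{\omega}\right|} - 5\right) e^{- 18 \left|{\omega}\right|}}{2990}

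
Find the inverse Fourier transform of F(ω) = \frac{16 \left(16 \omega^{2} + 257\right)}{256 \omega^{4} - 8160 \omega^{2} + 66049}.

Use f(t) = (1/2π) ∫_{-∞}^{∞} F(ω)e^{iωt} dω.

f(t) = 2 e^{- \frac{\left|{t}\right|}{4}} \cos{\left(4 \left|{t}\right| \right)}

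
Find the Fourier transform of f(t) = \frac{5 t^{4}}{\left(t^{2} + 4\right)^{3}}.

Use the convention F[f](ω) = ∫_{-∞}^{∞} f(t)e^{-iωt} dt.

F(ω) = \frac{5 \pi \left(4 \omega^{2} - 10 \left|{\omega}\right| + 3\right) e^{- 2 \left|{\omega}\right|}}{16}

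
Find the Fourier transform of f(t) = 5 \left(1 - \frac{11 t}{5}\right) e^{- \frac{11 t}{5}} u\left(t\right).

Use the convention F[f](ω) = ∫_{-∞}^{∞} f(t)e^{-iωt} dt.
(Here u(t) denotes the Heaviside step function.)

F(ω) = \frac{125 i \omega}{- 25 \omega^{2} + 110 i \omega + 121}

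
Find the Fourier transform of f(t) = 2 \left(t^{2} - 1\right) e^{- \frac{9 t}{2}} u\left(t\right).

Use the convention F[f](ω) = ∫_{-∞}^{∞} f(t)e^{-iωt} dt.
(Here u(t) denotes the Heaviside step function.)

F(ω) = \frac{4 \left(16 i \omega - \left(2 i \omega + 9\right)^{3} + 72\right)}{\left(2 i \omega + 9\right)^{4}}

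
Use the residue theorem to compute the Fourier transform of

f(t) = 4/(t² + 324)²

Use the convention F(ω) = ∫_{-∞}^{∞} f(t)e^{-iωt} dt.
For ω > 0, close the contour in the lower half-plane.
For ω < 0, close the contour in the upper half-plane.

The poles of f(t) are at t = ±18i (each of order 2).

Let g(z) = f(z)e^{-iωz}; for large |z| the factor e^{-iωz} decays in the lower half-plane when ω > 0 and in the upper half-plane when ω < 0.

Case ω > 0 (lower half-plane, clockwise contour ⇒ F(ω) = -2πi·ΣRes):
  Res_{z = - 18 i} g(z) = \frac{i \left(18 \omega + 1\right) e^{- 18 \omega}}{5832} (pole of order 2)
  F(ω) = -2πi·ΣRes = \frac{\pi \left(18 \omega + 1\right) e^{- 18 \omega}}{2916}

Case ω < 0 (upper half-plane, counterclockwise contour ⇒ F(ω) = +2πi·ΣRes):
  Res_{z = 18 i} g(z) = \frac{i \left(18 \omega - 1\right) e^{18 \omega}}{5832} (pole of order 2)
  F(ω) = 2πi·ΣRes = \frac{\pi \left(1 - 18 \omega\right) e^{18 \omega}}{2916}

Both cases combine into a single formula in |ω|:

F(ω) = \frac{\pi \left(18 \left|{\omega}\right| + 1\right) e^{- 18 \left|{\omega}\right|}}{2916}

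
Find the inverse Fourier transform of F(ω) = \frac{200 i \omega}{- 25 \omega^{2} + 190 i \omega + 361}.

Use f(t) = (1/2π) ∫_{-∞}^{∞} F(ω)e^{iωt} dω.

f(t) = 8 \left(1 - \frac{19 t}{5}\right) e^{- \frac{19 t}{5}} u\left(t\right)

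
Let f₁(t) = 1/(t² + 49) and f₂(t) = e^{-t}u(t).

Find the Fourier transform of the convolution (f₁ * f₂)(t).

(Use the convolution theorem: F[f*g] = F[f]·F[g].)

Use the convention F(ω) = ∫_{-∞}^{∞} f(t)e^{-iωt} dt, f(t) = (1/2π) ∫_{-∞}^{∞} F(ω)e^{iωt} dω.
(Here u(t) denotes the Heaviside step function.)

F[f₁*f₂](ω) = \frac{\pi e^{- 7 \left|{\omega}\right|}}{7 \left(i \omega + 1\right)}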